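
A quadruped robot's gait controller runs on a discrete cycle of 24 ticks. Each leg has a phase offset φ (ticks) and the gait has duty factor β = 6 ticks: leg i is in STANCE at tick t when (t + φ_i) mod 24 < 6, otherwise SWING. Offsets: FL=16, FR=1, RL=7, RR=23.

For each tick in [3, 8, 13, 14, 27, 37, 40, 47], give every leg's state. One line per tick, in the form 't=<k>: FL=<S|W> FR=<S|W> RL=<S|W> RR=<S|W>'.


t=3: FL=W FR=S RL=W RR=S
t=8: FL=S FR=W RL=W RR=W
t=13: FL=S FR=W RL=W RR=W
t=14: FL=W FR=W RL=W RR=W
t=27: FL=W FR=S RL=W RR=S
t=37: FL=S FR=W RL=W RR=W
t=40: FL=W FR=W RL=W RR=W
t=47: FL=W FR=S RL=W RR=W

t=3: phase=(19,4,10,2) vs β=6 → FL=W FR=S RL=W RR=S
t=8: phase=(0,9,15,7) vs β=6 → FL=S FR=W RL=W RR=W
t=13: phase=(5,14,20,12) vs β=6 → FL=S FR=W RL=W RR=W
t=14: phase=(6,15,21,13) vs β=6 → FL=W FR=W RL=W RR=W
t=27: phase=(19,4,10,2) vs β=6 → FL=W FR=S RL=W RR=S
t=37: phase=(5,14,20,12) vs β=6 → FL=S FR=W RL=W RR=W
t=40: phase=(8,17,23,15) vs β=6 → FL=W FR=W RL=W RR=W
t=47: phase=(15,0,6,22) vs β=6 → FL=W FR=S RL=W RR=W


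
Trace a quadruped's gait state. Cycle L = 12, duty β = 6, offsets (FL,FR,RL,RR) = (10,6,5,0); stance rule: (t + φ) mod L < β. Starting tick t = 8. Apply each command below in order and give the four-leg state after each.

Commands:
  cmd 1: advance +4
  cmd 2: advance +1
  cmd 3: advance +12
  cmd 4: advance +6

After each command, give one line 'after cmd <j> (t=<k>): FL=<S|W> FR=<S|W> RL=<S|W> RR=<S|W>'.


after cmd 1 (t=12): FL=W FR=W RL=S RR=S
after cmd 2 (t=13): FL=W FR=W RL=W RR=S
after cmd 3 (t=25): FL=W FR=W RL=W RR=S
after cmd 4 (t=31): FL=S FR=S RL=S RR=W

start t=8: FL=W FR=S RL=S RR=W
cmd 1: advance +4 → t=12, phase=(10,6,5,0) → FL=W FR=W RL=S RR=S
cmd 2: advance +1 → t=13, phase=(11,7,6,1) → FL=W FR=W RL=W RR=S
cmd 3: advance +12 → t=25, phase=(11,7,6,1) → FL=W FR=W RL=W RR=S
cmd 4: advance +6 → t=31, phase=(5,1,0,7) → FL=S FR=S RL=S RR=W


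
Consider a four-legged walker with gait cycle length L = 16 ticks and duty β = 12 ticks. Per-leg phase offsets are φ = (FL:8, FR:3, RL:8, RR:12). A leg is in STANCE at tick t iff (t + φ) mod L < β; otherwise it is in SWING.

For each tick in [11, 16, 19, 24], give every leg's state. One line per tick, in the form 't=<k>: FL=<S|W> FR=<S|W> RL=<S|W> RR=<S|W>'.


t=11: phase=(3,14,3,7) vs β=12 → FL=S FR=W RL=S RR=S
t=16: phase=(8,3,8,12) vs β=12 → FL=S FR=S RL=S RR=W
t=19: phase=(11,6,11,15) vs β=12 → FL=S FR=S RL=S RR=W
t=24: phase=(0,11,0,4) vs β=12 → FL=S FR=S RL=S RR=S

t=11: FL=S FR=W RL=S RR=S
t=16: FL=S FR=S RL=S RR=W
t=19: FL=S FR=S RL=S RR=W
t=24: FL=S FR=S RL=S RR=S


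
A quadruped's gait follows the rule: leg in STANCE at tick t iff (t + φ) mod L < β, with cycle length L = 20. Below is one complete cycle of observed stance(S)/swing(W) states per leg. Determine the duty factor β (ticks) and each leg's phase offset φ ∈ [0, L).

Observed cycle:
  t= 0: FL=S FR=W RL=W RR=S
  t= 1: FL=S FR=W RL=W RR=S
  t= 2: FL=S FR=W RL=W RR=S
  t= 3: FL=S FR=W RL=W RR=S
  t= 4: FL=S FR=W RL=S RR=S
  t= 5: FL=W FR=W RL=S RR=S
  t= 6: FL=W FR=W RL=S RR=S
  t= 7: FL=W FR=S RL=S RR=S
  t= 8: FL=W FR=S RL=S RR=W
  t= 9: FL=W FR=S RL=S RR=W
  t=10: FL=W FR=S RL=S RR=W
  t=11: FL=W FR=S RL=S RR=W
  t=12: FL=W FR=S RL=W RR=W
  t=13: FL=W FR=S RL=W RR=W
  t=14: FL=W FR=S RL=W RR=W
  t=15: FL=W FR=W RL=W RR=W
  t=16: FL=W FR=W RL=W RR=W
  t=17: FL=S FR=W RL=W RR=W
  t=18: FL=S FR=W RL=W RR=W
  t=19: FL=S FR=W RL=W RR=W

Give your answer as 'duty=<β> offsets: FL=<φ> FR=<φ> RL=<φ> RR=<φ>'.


duty=8 offsets: FL=3 FR=13 RL=16 RR=0

duty β = stance ticks per leg = 8
FL: stance ticks = 8; W→S at t=17 → φ=3
FR: stance ticks = 8; W→S at t=7 → φ=13
RL: stance ticks = 8; W→S at t=4 → φ=16
RR: stance ticks = 8; W→S at t=0 → φ=0


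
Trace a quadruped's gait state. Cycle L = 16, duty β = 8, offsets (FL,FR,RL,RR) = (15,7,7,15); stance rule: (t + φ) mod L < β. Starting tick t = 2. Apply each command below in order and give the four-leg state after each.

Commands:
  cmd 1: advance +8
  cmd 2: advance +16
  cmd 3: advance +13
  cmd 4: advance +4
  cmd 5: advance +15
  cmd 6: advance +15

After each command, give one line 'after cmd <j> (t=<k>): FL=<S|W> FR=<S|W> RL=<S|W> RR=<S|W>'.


after cmd 1 (t=10): FL=W FR=S RL=S RR=W
after cmd 2 (t=26): FL=W FR=S RL=S RR=W
after cmd 3 (t=39): FL=S FR=W RL=W RR=S
after cmd 4 (t=43): FL=W FR=S RL=S RR=W
after cmd 5 (t=58): FL=W FR=S RL=S RR=W
after cmd 6 (t=73): FL=W FR=S RL=S RR=W

start t=2: FL=S FR=W RL=W RR=S
cmd 1: advance +8 → t=10, phase=(9,1,1,9) → FL=W FR=S RL=S RR=W
cmd 2: advance +16 → t=26, phase=(9,1,1,9) → FL=W FR=S RL=S RR=W
cmd 3: advance +13 → t=39, phase=(6,14,14,6) → FL=S FR=W RL=W RR=S
cmd 4: advance +4 → t=43, phase=(10,2,2,10) → FL=W FR=S RL=S RR=W
cmd 5: advance +15 → t=58, phase=(9,1,1,9) → FL=W FR=S RL=S RR=W
cmd 6: advance +15 → t=73, phase=(8,0,0,8) → FL=W FR=S RL=S RR=W


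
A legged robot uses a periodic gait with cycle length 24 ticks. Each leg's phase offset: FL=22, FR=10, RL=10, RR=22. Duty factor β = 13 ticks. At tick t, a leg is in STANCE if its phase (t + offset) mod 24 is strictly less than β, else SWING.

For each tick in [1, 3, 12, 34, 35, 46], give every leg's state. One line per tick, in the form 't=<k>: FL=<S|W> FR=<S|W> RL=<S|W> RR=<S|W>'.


t=1: phase=(23,11,11,23) vs β=13 → FL=W FR=S RL=S RR=W
t=3: phase=(1,13,13,1) vs β=13 → FL=S FR=W RL=W RR=S
t=12: phase=(10,22,22,10) vs β=13 → FL=S FR=W RL=W RR=S
t=34: phase=(8,20,20,8) vs β=13 → FL=S FR=W RL=W RR=S
t=35: phase=(9,21,21,9) vs β=13 → FL=S FR=W RL=W RR=S
t=46: phase=(20,8,8,20) vs β=13 → FL=W FR=S RL=S RR=W

t=1: FL=W FR=S RL=S RR=W
t=3: FL=S FR=W RL=W RR=S
t=12: FL=S FR=W RL=W RR=S
t=34: FL=S FR=W RL=W RR=S
t=35: FL=S FR=W RL=W RR=S
t=46: FL=W FR=S RL=S RR=W


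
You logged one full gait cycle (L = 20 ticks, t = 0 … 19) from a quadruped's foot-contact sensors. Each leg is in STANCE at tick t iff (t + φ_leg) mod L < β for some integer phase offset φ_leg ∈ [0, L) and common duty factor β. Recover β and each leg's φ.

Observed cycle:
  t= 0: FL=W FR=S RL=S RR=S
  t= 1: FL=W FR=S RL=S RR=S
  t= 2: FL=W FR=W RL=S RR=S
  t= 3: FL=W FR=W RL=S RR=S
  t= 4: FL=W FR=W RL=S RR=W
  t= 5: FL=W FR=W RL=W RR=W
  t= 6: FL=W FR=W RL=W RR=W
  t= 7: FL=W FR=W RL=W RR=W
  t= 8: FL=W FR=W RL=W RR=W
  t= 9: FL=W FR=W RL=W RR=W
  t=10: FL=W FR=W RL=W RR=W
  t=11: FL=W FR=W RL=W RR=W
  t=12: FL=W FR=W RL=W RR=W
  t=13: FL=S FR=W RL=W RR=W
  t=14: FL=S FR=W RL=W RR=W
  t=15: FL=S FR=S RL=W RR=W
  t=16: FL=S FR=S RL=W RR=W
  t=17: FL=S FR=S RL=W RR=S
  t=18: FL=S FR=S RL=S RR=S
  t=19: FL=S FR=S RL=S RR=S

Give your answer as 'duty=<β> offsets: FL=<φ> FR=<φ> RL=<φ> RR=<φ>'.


duty β = stance ticks per leg = 7
FL: stance ticks = 7; W→S at t=13 → φ=7
FR: stance ticks = 7; W→S at t=15 → φ=5
RL: stance ticks = 7; W→S at t=18 → φ=2
RR: stance ticks = 7; W→S at t=17 → φ=3

duty=7 offsets: FL=7 FR=5 RL=2 RR=3


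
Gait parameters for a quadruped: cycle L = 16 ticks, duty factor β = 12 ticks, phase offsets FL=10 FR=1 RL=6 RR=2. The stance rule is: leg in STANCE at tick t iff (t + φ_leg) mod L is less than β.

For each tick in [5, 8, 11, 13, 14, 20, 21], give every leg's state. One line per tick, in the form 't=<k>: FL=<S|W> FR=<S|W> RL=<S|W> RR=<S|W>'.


t=5: FL=W FR=S RL=S RR=S
t=8: FL=S FR=S RL=W RR=S
t=11: FL=S FR=W RL=S RR=W
t=13: FL=S FR=W RL=S RR=W
t=14: FL=S FR=W RL=S RR=S
t=20: FL=W FR=S RL=S RR=S
t=21: FL=W FR=S RL=S RR=S

t=5: phase=(15,6,11,7) vs β=12 → FL=W FR=S RL=S RR=S
t=8: phase=(2,9,14,10) vs β=12 → FL=S FR=S RL=W RR=S
t=11: phase=(5,12,1,13) vs β=12 → FL=S FR=W RL=S RR=W
t=13: phase=(7,14,3,15) vs β=12 → FL=S FR=W RL=S RR=W
t=14: phase=(8,15,4,0) vs β=12 → FL=S FR=W RL=S RR=S
t=20: phase=(14,5,10,6) vs β=12 → FL=W FR=S RL=S RR=S
t=21: phase=(15,6,11,7) vs β=12 → FL=W FR=S RL=S RR=S


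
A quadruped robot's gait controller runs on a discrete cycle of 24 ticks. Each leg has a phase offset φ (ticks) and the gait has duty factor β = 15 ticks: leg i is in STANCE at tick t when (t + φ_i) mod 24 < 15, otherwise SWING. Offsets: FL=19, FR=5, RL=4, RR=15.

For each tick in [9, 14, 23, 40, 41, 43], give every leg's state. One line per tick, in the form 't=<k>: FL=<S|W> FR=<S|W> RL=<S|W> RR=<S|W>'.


t=9: FL=S FR=S RL=S RR=S
t=14: FL=S FR=W RL=W RR=S
t=23: FL=W FR=S RL=S RR=S
t=40: FL=S FR=W RL=W RR=S
t=41: FL=S FR=W RL=W RR=S
t=43: FL=S FR=S RL=W RR=S

t=9: phase=(4,14,13,0) vs β=15 → FL=S FR=S RL=S RR=S
t=14: phase=(9,19,18,5) vs β=15 → FL=S FR=W RL=W RR=S
t=23: phase=(18,4,3,14) vs β=15 → FL=W FR=S RL=S RR=S
t=40: phase=(11,21,20,7) vs β=15 → FL=S FR=W RL=W RR=S
t=41: phase=(12,22,21,8) vs β=15 → FL=S FR=W RL=W RR=S
t=43: phase=(14,0,23,10) vs β=15 → FL=S FR=S RL=W RR=S


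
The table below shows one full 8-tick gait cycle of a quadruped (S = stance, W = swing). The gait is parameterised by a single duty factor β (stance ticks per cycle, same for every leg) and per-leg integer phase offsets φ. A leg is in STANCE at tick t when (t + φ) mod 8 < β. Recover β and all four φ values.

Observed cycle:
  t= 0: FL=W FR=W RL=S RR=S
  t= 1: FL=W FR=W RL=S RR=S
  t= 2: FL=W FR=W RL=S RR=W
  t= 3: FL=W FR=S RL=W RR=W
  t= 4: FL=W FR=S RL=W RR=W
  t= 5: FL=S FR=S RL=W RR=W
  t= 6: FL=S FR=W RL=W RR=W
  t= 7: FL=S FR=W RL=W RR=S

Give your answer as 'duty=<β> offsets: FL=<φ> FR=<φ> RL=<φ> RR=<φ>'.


duty β = stance ticks per leg = 3
FL: stance ticks = 3; W→S at t=5 → φ=3
FR: stance ticks = 3; W→S at t=3 → φ=5
RL: stance ticks = 3; W→S at t=0 → φ=0
RR: stance ticks = 3; W→S at t=7 → φ=1

duty=3 offsets: FL=3 FR=5 RL=0 RR=1


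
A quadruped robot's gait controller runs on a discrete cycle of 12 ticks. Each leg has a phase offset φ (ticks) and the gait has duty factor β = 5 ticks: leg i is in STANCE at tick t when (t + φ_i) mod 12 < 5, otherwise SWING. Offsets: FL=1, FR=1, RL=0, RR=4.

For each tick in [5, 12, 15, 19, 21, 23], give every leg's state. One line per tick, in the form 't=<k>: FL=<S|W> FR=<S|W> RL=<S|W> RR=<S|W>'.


t=5: FL=W FR=W RL=W RR=W
t=12: FL=S FR=S RL=S RR=S
t=15: FL=S FR=S RL=S RR=W
t=19: FL=W FR=W RL=W RR=W
t=21: FL=W FR=W RL=W RR=S
t=23: FL=S FR=S RL=W RR=S

t=5: phase=(6,6,5,9) vs β=5 → FL=W FR=W RL=W RR=W
t=12: phase=(1,1,0,4) vs β=5 → FL=S FR=S RL=S RR=S
t=15: phase=(4,4,3,7) vs β=5 → FL=S FR=S RL=S RR=W
t=19: phase=(8,8,7,11) vs β=5 → FL=W FR=W RL=W RR=W
t=21: phase=(10,10,9,1) vs β=5 → FL=W FR=W RL=W RR=S
t=23: phase=(0,0,11,3) vs β=5 → FL=S FR=S RL=W RR=S


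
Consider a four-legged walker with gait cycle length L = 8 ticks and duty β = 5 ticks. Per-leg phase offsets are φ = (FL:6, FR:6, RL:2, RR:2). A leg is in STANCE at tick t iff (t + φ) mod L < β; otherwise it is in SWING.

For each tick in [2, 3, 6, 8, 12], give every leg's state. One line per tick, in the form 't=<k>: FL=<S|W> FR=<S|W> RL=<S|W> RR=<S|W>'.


t=2: FL=S FR=S RL=S RR=S
t=3: FL=S FR=S RL=W RR=W
t=6: FL=S FR=S RL=S RR=S
t=8: FL=W FR=W RL=S RR=S
t=12: FL=S FR=S RL=W RR=W

t=2: phase=(0,0,4,4) vs β=5 → FL=S FR=S RL=S RR=S
t=3: phase=(1,1,5,5) vs β=5 → FL=S FR=S RL=W RR=W
t=6: phase=(4,4,0,0) vs β=5 → FL=S FR=S RL=S RR=S
t=8: phase=(6,6,2,2) vs β=5 → FL=W FR=W RL=S RR=S
t=12: phase=(2,2,6,6) vs β=5 → FL=S FR=S RL=W RR=W


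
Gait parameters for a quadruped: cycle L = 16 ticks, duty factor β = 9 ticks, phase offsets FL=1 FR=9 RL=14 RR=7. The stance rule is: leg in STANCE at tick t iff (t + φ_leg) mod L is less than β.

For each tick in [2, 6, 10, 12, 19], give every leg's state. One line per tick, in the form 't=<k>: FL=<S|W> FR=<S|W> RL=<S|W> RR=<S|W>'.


t=2: FL=S FR=W RL=S RR=W
t=6: FL=S FR=W RL=S RR=W
t=10: FL=W FR=S RL=S RR=S
t=12: FL=W FR=S RL=W RR=S
t=19: FL=S FR=W RL=S RR=W

t=2: phase=(3,11,0,9) vs β=9 → FL=S FR=W RL=S RR=W
t=6: phase=(7,15,4,13) vs β=9 → FL=S FR=W RL=S RR=W
t=10: phase=(11,3,8,1) vs β=9 → FL=W FR=S RL=S RR=S
t=12: phase=(13,5,10,3) vs β=9 → FL=W FR=S RL=W RR=S
t=19: phase=(4,12,1,10) vs β=9 → FL=S FR=W RL=S RR=W


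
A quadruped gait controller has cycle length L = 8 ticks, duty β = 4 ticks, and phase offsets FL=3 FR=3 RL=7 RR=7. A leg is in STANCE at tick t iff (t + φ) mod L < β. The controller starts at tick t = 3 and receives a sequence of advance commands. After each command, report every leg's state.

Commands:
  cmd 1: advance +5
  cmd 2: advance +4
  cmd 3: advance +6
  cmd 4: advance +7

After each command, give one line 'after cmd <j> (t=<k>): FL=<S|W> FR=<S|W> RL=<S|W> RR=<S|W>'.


start t=3: FL=W FR=W RL=S RR=S
cmd 1: advance +5 → t=8, phase=(3,3,7,7) → FL=S FR=S RL=W RR=W
cmd 2: advance +4 → t=12, phase=(7,7,3,3) → FL=W FR=W RL=S RR=S
cmd 3: advance +6 → t=18, phase=(5,5,1,1) → FL=W FR=W RL=S RR=S
cmd 4: advance +7 → t=25, phase=(4,4,0,0) → FL=W FR=W RL=S RR=S

after cmd 1 (t=8): FL=S FR=S RL=W RR=W
after cmd 2 (t=12): FL=W FR=W RL=S RR=S
after cmd 3 (t=18): FL=W FR=W RL=S RR=S
after cmd 4 (t=25): FL=W FR=W RL=S RR=S


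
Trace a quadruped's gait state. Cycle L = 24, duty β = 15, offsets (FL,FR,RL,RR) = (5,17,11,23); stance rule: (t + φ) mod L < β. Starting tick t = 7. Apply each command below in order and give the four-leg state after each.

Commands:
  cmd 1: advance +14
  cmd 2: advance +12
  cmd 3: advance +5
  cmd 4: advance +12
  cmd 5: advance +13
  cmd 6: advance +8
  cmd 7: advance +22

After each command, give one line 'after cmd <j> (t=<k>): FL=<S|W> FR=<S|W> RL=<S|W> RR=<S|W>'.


after cmd 1 (t=21): FL=S FR=S RL=S RR=W
after cmd 2 (t=33): FL=S FR=S RL=W RR=S
after cmd 3 (t=38): FL=W FR=S RL=S RR=S
after cmd 4 (t=50): FL=S FR=W RL=S RR=S
after cmd 5 (t=63): FL=W FR=S RL=S RR=S
after cmd 6 (t=71): FL=S FR=W RL=S RR=W
after cmd 7 (t=93): FL=S FR=S RL=S RR=W

start t=7: FL=S FR=S RL=W RR=S
cmd 1: advance +14 → t=21, phase=(2,14,8,20) → FL=S FR=S RL=S RR=W
cmd 2: advance +12 → t=33, phase=(14,2,20,8) → FL=S FR=S RL=W RR=S
cmd 3: advance +5 → t=38, phase=(19,7,1,13) → FL=W FR=S RL=S RR=S
cmd 4: advance +12 → t=50, phase=(7,19,13,1) → FL=S FR=W RL=S RR=S
cmd 5: advance +13 → t=63, phase=(20,8,2,14) → FL=W FR=S RL=S RR=S
cmd 6: advance +8 → t=71, phase=(4,16,10,22) → FL=S FR=W RL=S RR=W
cmd 7: advance +22 → t=93, phase=(2,14,8,20) → FL=S FR=S RL=S RR=W


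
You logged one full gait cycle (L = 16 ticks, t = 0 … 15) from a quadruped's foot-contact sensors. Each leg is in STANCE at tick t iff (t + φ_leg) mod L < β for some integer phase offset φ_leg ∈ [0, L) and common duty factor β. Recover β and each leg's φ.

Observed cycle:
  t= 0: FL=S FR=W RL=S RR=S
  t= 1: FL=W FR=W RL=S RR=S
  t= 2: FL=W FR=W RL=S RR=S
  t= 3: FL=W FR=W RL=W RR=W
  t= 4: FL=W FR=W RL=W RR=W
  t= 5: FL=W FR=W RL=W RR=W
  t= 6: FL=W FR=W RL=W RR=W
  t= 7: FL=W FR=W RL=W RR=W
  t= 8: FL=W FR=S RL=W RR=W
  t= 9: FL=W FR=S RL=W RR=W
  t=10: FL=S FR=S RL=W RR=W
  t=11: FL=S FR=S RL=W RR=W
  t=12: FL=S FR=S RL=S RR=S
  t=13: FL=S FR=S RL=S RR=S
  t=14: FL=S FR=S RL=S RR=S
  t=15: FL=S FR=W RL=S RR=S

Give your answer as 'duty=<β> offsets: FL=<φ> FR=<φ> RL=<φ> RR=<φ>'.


duty β = stance ticks per leg = 7
FL: stance ticks = 7; W→S at t=10 → φ=6
FR: stance ticks = 7; W→S at t=8 → φ=8
RL: stance ticks = 7; W→S at t=12 → φ=4
RR: stance ticks = 7; W→S at t=12 → φ=4

duty=7 offsets: FL=6 FR=8 RL=4 RR=4


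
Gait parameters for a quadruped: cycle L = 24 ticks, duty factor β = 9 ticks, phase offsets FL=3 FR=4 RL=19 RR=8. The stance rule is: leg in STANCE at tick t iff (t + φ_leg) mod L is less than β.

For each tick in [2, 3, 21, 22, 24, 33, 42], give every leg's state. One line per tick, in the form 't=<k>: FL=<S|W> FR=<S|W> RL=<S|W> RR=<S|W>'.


t=2: FL=S FR=S RL=W RR=W
t=3: FL=S FR=S RL=W RR=W
t=21: FL=S FR=S RL=W RR=S
t=22: FL=S FR=S RL=W RR=S
t=24: FL=S FR=S RL=W RR=S
t=33: FL=W FR=W RL=S RR=W
t=42: FL=W FR=W RL=W RR=S

t=2: phase=(5,6,21,10) vs β=9 → FL=S FR=S RL=W RR=W
t=3: phase=(6,7,22,11) vs β=9 → FL=S FR=S RL=W RR=W
t=21: phase=(0,1,16,5) vs β=9 → FL=S FR=S RL=W RR=S
t=22: phase=(1,2,17,6) vs β=9 → FL=S FR=S RL=W RR=S
t=24: phase=(3,4,19,8) vs β=9 → FL=S FR=S RL=W RR=S
t=33: phase=(12,13,4,17) vs β=9 → FL=W FR=W RL=S RR=W
t=42: phase=(21,22,13,2) vs β=9 → FL=W FR=W RL=W RR=S


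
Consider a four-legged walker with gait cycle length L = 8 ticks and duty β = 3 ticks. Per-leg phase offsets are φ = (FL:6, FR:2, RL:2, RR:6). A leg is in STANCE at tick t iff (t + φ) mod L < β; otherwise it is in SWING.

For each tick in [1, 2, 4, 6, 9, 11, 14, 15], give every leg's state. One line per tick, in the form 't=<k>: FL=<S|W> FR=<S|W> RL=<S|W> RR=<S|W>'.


t=1: FL=W FR=W RL=W RR=W
t=2: FL=S FR=W RL=W RR=S
t=4: FL=S FR=W RL=W RR=S
t=6: FL=W FR=S RL=S RR=W
t=9: FL=W FR=W RL=W RR=W
t=11: FL=S FR=W RL=W RR=S
t=14: FL=W FR=S RL=S RR=W
t=15: FL=W FR=S RL=S RR=W

t=1: phase=(7,3,3,7) vs β=3 → FL=W FR=W RL=W RR=W
t=2: phase=(0,4,4,0) vs β=3 → FL=S FR=W RL=W RR=S
t=4: phase=(2,6,6,2) vs β=3 → FL=S FR=W RL=W RR=S
t=6: phase=(4,0,0,4) vs β=3 → FL=W FR=S RL=S RR=W
t=9: phase=(7,3,3,7) vs β=3 → FL=W FR=W RL=W RR=W
t=11: phase=(1,5,5,1) vs β=3 → FL=S FR=W RL=W RR=S
t=14: phase=(4,0,0,4) vs β=3 → FL=W FR=S RL=S RR=W
t=15: phase=(5,1,1,5) vs β=3 → FL=W FR=S RL=S RR=W


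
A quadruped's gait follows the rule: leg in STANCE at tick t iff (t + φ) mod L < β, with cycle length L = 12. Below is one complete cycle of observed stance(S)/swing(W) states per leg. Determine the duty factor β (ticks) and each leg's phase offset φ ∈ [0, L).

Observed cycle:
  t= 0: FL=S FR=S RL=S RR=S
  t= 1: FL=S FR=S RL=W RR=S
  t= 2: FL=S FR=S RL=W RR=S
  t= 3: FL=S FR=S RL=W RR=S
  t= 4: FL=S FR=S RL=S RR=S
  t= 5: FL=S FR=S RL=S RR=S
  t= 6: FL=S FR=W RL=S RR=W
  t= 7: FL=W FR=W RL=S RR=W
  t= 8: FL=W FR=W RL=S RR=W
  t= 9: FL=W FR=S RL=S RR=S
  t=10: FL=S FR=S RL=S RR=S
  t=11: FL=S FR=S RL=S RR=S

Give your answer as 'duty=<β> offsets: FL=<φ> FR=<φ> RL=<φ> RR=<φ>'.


duty=9 offsets: FL=2 FR=3 RL=8 RR=3

duty β = stance ticks per leg = 9
FL: stance ticks = 9; W→S at t=10 → φ=2
FR: stance ticks = 9; W→S at t=9 → φ=3
RL: stance ticks = 9; W→S at t=4 → φ=8
RR: stance ticks = 9; W→S at t=9 → φ=3


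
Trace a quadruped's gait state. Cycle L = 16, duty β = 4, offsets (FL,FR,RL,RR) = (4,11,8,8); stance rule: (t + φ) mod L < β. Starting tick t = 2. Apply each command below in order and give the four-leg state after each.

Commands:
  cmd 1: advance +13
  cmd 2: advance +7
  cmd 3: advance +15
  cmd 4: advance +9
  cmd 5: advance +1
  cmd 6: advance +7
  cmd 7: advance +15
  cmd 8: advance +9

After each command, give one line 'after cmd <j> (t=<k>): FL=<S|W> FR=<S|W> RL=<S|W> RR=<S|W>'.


after cmd 1 (t=15): FL=S FR=W RL=W RR=W
after cmd 2 (t=22): FL=W FR=S RL=W RR=W
after cmd 3 (t=37): FL=W FR=S RL=W RR=W
after cmd 4 (t=46): FL=S FR=W RL=W RR=W
after cmd 5 (t=47): FL=S FR=W RL=W RR=W
after cmd 6 (t=54): FL=W FR=S RL=W RR=W
after cmd 7 (t=69): FL=W FR=S RL=W RR=W
after cmd 8 (t=78): FL=S FR=W RL=W RR=W

start t=2: FL=W FR=W RL=W RR=W
cmd 1: advance +13 → t=15, phase=(3,10,7,7) → FL=S FR=W RL=W RR=W
cmd 2: advance +7 → t=22, phase=(10,1,14,14) → FL=W FR=S RL=W RR=W
cmd 3: advance +15 → t=37, phase=(9,0,13,13) → FL=W FR=S RL=W RR=W
cmd 4: advance +9 → t=46, phase=(2,9,6,6) → FL=S FR=W RL=W RR=W
cmd 5: advance +1 → t=47, phase=(3,10,7,7) → FL=S FR=W RL=W RR=W
cmd 6: advance +7 → t=54, phase=(10,1,14,14) → FL=W FR=S RL=W RR=W
cmd 7: advance +15 → t=69, phase=(9,0,13,13) → FL=W FR=S RL=W RR=W
cmd 8: advance +9 → t=78, phase=(2,9,6,6) → FL=S FR=W RL=W RR=W


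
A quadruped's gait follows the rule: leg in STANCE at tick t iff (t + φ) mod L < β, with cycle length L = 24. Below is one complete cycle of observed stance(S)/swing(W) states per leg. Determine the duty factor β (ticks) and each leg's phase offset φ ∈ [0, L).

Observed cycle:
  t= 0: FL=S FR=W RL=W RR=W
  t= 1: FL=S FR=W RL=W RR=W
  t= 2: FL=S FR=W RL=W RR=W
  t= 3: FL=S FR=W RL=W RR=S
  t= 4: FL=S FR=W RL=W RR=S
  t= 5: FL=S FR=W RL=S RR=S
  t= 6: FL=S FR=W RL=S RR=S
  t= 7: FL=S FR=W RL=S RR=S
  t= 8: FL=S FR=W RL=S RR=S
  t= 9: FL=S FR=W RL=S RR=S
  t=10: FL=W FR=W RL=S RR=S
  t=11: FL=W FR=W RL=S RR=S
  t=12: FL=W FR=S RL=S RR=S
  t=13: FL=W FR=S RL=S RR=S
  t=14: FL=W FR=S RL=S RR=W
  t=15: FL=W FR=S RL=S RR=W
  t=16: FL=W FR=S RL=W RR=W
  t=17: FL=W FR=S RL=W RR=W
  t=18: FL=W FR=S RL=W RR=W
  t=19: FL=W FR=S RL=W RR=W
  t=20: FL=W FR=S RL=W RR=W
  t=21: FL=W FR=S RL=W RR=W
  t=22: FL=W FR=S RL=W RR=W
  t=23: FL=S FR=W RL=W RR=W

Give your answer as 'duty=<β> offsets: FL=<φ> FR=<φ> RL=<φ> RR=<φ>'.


duty=11 offsets: FL=1 FR=12 RL=19 RR=21

duty β = stance ticks per leg = 11
FL: stance ticks = 11; W→S at t=23 → φ=1
FR: stance ticks = 11; W→S at t=12 → φ=12
RL: stance ticks = 11; W→S at t=5 → φ=19
RR: stance ticks = 11; W→S at t=3 → φ=21


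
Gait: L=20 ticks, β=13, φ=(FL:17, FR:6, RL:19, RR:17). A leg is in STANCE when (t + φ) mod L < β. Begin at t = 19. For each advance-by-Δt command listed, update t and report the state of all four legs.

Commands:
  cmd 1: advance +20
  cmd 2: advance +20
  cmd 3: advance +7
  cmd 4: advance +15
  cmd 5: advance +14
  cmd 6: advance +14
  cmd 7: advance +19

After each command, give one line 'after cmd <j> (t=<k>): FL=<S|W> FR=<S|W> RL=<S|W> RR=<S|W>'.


after cmd 1 (t=39): FL=W FR=S RL=W RR=W
after cmd 2 (t=59): FL=W FR=S RL=W RR=W
after cmd 3 (t=66): FL=S FR=S RL=S RR=S
after cmd 4 (t=81): FL=W FR=S RL=S RR=W
after cmd 5 (t=95): FL=S FR=S RL=W RR=S
after cmd 6 (t=109): FL=S FR=W RL=S RR=S
after cmd 7 (t=128): FL=S FR=W RL=S RR=S

start t=19: FL=W FR=S RL=W RR=W
cmd 1: advance +20 → t=39, phase=(16,5,18,16) → FL=W FR=S RL=W RR=W
cmd 2: advance +20 → t=59, phase=(16,5,18,16) → FL=W FR=S RL=W RR=W
cmd 3: advance +7 → t=66, phase=(3,12,5,3) → FL=S FR=S RL=S RR=S
cmd 4: advance +15 → t=81, phase=(18,7,0,18) → FL=W FR=S RL=S RR=W
cmd 5: advance +14 → t=95, phase=(12,1,14,12) → FL=S FR=S RL=W RR=S
cmd 6: advance +14 → t=109, phase=(6,15,8,6) → FL=S FR=W RL=S RR=S
cmd 7: advance +19 → t=128, phase=(5,14,7,5) → FL=S FR=W RL=S RR=S


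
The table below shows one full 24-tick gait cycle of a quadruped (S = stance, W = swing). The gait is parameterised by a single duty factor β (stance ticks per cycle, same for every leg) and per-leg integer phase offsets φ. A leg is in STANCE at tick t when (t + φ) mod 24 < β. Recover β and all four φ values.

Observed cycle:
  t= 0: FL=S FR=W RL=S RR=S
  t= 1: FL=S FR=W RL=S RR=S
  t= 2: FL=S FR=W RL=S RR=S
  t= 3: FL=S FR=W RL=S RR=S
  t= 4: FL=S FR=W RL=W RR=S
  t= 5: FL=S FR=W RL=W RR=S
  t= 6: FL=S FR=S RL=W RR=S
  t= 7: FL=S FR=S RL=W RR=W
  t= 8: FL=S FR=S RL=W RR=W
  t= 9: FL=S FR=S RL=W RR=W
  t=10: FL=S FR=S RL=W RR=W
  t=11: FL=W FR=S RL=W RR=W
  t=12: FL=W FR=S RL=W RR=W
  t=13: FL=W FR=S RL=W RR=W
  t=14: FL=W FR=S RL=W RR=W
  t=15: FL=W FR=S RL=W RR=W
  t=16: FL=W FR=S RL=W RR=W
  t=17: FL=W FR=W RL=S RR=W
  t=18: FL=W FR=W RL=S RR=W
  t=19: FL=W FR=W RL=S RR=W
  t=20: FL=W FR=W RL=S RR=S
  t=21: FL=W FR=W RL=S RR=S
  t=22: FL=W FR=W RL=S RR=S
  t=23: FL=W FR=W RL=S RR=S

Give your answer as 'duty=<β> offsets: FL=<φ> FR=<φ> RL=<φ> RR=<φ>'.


duty=11 offsets: FL=0 FR=18 RL=7 RR=4

duty β = stance ticks per leg = 11
FL: stance ticks = 11; W→S at t=0 → φ=0
FR: stance ticks = 11; W→S at t=6 → φ=18
RL: stance ticks = 11; W→S at t=17 → φ=7
RR: stance ticks = 11; W→S at t=20 → φ=4


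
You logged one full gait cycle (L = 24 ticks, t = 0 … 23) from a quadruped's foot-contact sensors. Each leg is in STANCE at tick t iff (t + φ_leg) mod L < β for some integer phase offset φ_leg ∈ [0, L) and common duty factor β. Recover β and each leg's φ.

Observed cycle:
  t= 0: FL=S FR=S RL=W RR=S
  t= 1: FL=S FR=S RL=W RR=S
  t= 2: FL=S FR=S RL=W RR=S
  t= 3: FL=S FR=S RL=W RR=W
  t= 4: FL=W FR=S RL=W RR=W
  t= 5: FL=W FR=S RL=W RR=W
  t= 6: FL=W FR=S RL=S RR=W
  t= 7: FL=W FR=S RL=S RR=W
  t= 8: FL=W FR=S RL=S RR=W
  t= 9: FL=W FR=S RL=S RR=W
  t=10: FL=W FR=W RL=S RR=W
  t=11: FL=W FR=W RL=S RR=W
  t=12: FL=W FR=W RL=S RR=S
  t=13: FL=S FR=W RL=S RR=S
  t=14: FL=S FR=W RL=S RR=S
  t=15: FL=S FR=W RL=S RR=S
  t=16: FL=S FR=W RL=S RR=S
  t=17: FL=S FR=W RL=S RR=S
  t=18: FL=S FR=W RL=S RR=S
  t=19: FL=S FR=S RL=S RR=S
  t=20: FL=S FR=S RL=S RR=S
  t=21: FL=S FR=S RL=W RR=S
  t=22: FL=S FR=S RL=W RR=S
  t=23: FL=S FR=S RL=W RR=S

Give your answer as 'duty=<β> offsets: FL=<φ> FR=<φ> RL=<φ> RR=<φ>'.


duty=15 offsets: FL=11 FR=5 RL=18 RR=12

duty β = stance ticks per leg = 15
FL: stance ticks = 15; W→S at t=13 → φ=11
FR: stance ticks = 15; W→S at t=19 → φ=5
RL: stance ticks = 15; W→S at t=6 → φ=18
RR: stance ticks = 15; W→S at t=12 → φ=12


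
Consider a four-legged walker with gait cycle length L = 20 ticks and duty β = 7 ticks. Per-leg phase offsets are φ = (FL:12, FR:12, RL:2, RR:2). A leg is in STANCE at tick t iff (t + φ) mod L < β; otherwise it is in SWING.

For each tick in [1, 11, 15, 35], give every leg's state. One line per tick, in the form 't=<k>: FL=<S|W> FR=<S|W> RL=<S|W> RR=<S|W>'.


t=1: FL=W FR=W RL=S RR=S
t=11: FL=S FR=S RL=W RR=W
t=15: FL=W FR=W RL=W RR=W
t=35: FL=W FR=W RL=W RR=W

t=1: phase=(13,13,3,3) vs β=7 → FL=W FR=W RL=S RR=S
t=11: phase=(3,3,13,13) vs β=7 → FL=S FR=S RL=W RR=W
t=15: phase=(7,7,17,17) vs β=7 → FL=W FR=W RL=W RR=W
t=35: phase=(7,7,17,17) vs β=7 → FL=W FR=W RL=W RR=W


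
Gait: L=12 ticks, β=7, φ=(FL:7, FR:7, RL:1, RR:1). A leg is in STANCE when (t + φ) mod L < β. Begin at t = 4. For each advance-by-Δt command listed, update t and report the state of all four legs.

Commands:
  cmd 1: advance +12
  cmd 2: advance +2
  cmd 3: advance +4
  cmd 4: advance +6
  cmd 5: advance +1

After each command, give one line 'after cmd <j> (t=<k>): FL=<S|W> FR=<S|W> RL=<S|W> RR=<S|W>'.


after cmd 1 (t=16): FL=W FR=W RL=S RR=S
after cmd 2 (t=18): FL=S FR=S RL=W RR=W
after cmd 3 (t=22): FL=S FR=S RL=W RR=W
after cmd 4 (t=28): FL=W FR=W RL=S RR=S
after cmd 5 (t=29): FL=S FR=S RL=S RR=S

start t=4: FL=W FR=W RL=S RR=S
cmd 1: advance +12 → t=16, phase=(11,11,5,5) → FL=W FR=W RL=S RR=S
cmd 2: advance +2 → t=18, phase=(1,1,7,7) → FL=S FR=S RL=W RR=W
cmd 3: advance +4 → t=22, phase=(5,5,11,11) → FL=S FR=S RL=W RR=W
cmd 4: advance +6 → t=28, phase=(11,11,5,5) → FL=W FR=W RL=S RR=S
cmd 5: advance +1 → t=29, phase=(0,0,6,6) → FL=S FR=S RL=S RR=S


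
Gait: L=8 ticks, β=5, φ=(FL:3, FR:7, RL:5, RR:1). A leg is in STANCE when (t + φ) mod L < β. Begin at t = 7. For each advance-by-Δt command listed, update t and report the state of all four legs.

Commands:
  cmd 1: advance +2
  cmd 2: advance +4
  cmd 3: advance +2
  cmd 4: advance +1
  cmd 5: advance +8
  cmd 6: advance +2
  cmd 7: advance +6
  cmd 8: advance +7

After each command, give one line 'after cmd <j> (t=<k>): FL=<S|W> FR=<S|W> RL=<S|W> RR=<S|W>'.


after cmd 1 (t=9): FL=S FR=S RL=W RR=S
after cmd 2 (t=13): FL=S FR=S RL=S RR=W
after cmd 3 (t=15): FL=S FR=W RL=S RR=S
after cmd 4 (t=16): FL=S FR=W RL=W RR=S
after cmd 5 (t=24): FL=S FR=W RL=W RR=S
after cmd 6 (t=26): FL=W FR=S RL=W RR=S
after cmd 7 (t=32): FL=S FR=W RL=W RR=S
after cmd 8 (t=39): FL=S FR=W RL=S RR=S

start t=7: FL=S FR=W RL=S RR=S
cmd 1: advance +2 → t=9, phase=(4,0,6,2) → FL=S FR=S RL=W RR=S
cmd 2: advance +4 → t=13, phase=(0,4,2,6) → FL=S FR=S RL=S RR=W
cmd 3: advance +2 → t=15, phase=(2,6,4,0) → FL=S FR=W RL=S RR=S
cmd 4: advance +1 → t=16, phase=(3,7,5,1) → FL=S FR=W RL=W RR=S
cmd 5: advance +8 → t=24, phase=(3,7,5,1) → FL=S FR=W RL=W RR=S
cmd 6: advance +2 → t=26, phase=(5,1,7,3) → FL=W FR=S RL=W RR=S
cmd 7: advance +6 → t=32, phase=(3,7,5,1) → FL=S FR=W RL=W RR=S
cmd 8: advance +7 → t=39, phase=(2,6,4,0) → FL=S FR=W RL=S RR=S


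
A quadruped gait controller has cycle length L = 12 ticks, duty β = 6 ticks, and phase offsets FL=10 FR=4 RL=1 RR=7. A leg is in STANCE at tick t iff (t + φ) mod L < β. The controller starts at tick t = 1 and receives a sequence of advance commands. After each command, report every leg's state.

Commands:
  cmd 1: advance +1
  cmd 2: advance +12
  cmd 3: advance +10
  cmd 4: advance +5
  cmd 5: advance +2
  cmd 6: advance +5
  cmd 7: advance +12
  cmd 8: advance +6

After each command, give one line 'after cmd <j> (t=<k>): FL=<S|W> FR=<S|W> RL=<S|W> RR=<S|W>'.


start t=1: FL=W FR=S RL=S RR=W
cmd 1: advance +1 → t=2, phase=(0,6,3,9) → FL=S FR=W RL=S RR=W
cmd 2: advance +12 → t=14, phase=(0,6,3,9) → FL=S FR=W RL=S RR=W
cmd 3: advance +10 → t=24, phase=(10,4,1,7) → FL=W FR=S RL=S RR=W
cmd 4: advance +5 → t=29, phase=(3,9,6,0) → FL=S FR=W RL=W RR=S
cmd 5: advance +2 → t=31, phase=(5,11,8,2) → FL=S FR=W RL=W RR=S
cmd 6: advance +5 → t=36, phase=(10,4,1,7) → FL=W FR=S RL=S RR=W
cmd 7: advance +12 → t=48, phase=(10,4,1,7) → FL=W FR=S RL=S RR=W
cmd 8: advance +6 → t=54, phase=(4,10,7,1) → FL=S FR=W RL=W RR=S

after cmd 1 (t=2): FL=S FR=W RL=S RR=W
after cmd 2 (t=14): FL=S FR=W RL=S RR=W
after cmd 3 (t=24): FL=W FR=S RL=S RR=W
after cmd 4 (t=29): FL=S FR=W RL=W RR=S
after cmd 5 (t=31): FL=S FR=W RL=W RR=S
after cmd 6 (t=36): FL=W FR=S RL=S RR=W
after cmd 7 (t=48): FL=W FR=S RL=S RR=W
after cmd 8 (t=54): FL=S FR=W RL=W RR=S


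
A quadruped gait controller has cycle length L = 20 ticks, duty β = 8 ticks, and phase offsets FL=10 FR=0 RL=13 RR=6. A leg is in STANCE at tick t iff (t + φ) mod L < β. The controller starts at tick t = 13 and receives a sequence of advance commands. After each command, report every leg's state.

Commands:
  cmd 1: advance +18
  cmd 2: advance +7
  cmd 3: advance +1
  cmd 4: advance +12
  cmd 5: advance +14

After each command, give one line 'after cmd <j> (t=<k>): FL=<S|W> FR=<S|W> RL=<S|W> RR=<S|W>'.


start t=13: FL=S FR=W RL=S RR=W
cmd 1: advance +18 → t=31, phase=(1,11,4,17) → FL=S FR=W RL=S RR=W
cmd 2: advance +7 → t=38, phase=(8,18,11,4) → FL=W FR=W RL=W RR=S
cmd 3: advance +1 → t=39, phase=(9,19,12,5) → FL=W FR=W RL=W RR=S
cmd 4: advance +12 → t=51, phase=(1,11,4,17) → FL=S FR=W RL=S RR=W
cmd 5: advance +14 → t=65, phase=(15,5,18,11) → FL=W FR=S RL=W RR=W

after cmd 1 (t=31): FL=S FR=W RL=S RR=W
after cmd 2 (t=38): FL=W FR=W RL=W RR=S
after cmd 3 (t=39): FL=W FR=W RL=W RR=S
after cmd 4 (t=51): FL=S FR=W RL=S RR=W
after cmd 5 (t=65): FL=W FR=S RL=W RR=W


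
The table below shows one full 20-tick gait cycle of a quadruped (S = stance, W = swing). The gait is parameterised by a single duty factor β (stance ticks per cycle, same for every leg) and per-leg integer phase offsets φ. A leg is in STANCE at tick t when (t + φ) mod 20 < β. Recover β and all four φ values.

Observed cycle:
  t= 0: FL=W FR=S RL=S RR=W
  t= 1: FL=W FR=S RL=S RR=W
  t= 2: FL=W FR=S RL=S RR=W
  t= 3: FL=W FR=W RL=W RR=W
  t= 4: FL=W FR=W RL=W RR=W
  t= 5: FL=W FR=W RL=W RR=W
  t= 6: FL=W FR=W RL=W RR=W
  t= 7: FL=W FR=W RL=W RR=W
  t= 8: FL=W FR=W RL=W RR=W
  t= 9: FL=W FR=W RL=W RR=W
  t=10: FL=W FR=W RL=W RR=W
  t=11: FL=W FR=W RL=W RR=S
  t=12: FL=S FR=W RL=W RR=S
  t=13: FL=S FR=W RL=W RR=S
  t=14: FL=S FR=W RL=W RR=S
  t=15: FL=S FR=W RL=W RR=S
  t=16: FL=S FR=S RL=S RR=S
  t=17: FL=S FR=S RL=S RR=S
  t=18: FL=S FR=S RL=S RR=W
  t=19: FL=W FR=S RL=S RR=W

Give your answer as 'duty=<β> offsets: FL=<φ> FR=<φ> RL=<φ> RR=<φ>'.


duty β = stance ticks per leg = 7
FL: stance ticks = 7; W→S at t=12 → φ=8
FR: stance ticks = 7; W→S at t=16 → φ=4
RL: stance ticks = 7; W→S at t=16 → φ=4
RR: stance ticks = 7; W→S at t=11 → φ=9

duty=7 offsets: FL=8 FR=4 RL=4 RR=9


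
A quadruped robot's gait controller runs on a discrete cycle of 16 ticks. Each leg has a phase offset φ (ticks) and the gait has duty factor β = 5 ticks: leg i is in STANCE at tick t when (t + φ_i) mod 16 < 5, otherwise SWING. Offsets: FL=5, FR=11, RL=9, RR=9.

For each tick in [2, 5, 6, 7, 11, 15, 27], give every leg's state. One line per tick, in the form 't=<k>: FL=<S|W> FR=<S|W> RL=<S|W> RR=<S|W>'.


t=2: phase=(7,13,11,11) vs β=5 → FL=W FR=W RL=W RR=W
t=5: phase=(10,0,14,14) vs β=5 → FL=W FR=S RL=W RR=W
t=6: phase=(11,1,15,15) vs β=5 → FL=W FR=S RL=W RR=W
t=7: phase=(12,2,0,0) vs β=5 → FL=W FR=S RL=S RR=S
t=11: phase=(0,6,4,4) vs β=5 → FL=S FR=W RL=S RR=S
t=15: phase=(4,10,8,8) vs β=5 → FL=S FR=W RL=W RR=W
t=27: phase=(0,6,4,4) vs β=5 → FL=S FR=W RL=S RR=S

t=2: FL=W FR=W RL=W RR=W
t=5: FL=W FR=S RL=W RR=W
t=6: FL=W FR=S RL=W RR=W
t=7: FL=W FR=S RL=S RR=S
t=11: FL=S FR=W RL=S RR=S
t=15: FL=S FR=W RL=W RR=W
t=27: FL=S FR=W RL=S RR=S


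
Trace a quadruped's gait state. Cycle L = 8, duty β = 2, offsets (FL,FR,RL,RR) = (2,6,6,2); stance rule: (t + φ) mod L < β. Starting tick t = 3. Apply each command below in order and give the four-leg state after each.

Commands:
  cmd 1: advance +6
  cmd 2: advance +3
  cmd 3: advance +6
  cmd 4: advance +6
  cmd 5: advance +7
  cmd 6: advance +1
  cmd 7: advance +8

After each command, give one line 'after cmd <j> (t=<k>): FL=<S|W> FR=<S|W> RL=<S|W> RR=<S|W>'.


after cmd 1 (t=9): FL=W FR=W RL=W RR=W
after cmd 2 (t=12): FL=W FR=W RL=W RR=W
after cmd 3 (t=18): FL=W FR=S RL=S RR=W
after cmd 4 (t=24): FL=W FR=W RL=W RR=W
after cmd 5 (t=31): FL=S FR=W RL=W RR=S
after cmd 6 (t=32): FL=W FR=W RL=W RR=W
after cmd 7 (t=40): FL=W FR=W RL=W RR=W

start t=3: FL=W FR=S RL=S RR=W
cmd 1: advance +6 → t=9, phase=(3,7,7,3) → FL=W FR=W RL=W RR=W
cmd 2: advance +3 → t=12, phase=(6,2,2,6) → FL=W FR=W RL=W RR=W
cmd 3: advance +6 → t=18, phase=(4,0,0,4) → FL=W FR=S RL=S RR=W
cmd 4: advance +6 → t=24, phase=(2,6,6,2) → FL=W FR=W RL=W RR=W
cmd 5: advance +7 → t=31, phase=(1,5,5,1) → FL=S FR=W RL=W RR=S
cmd 6: advance +1 → t=32, phase=(2,6,6,2) → FL=W FR=W RL=W RR=W
cmd 7: advance +8 → t=40, phase=(2,6,6,2) → FL=W FR=W RL=W RR=W


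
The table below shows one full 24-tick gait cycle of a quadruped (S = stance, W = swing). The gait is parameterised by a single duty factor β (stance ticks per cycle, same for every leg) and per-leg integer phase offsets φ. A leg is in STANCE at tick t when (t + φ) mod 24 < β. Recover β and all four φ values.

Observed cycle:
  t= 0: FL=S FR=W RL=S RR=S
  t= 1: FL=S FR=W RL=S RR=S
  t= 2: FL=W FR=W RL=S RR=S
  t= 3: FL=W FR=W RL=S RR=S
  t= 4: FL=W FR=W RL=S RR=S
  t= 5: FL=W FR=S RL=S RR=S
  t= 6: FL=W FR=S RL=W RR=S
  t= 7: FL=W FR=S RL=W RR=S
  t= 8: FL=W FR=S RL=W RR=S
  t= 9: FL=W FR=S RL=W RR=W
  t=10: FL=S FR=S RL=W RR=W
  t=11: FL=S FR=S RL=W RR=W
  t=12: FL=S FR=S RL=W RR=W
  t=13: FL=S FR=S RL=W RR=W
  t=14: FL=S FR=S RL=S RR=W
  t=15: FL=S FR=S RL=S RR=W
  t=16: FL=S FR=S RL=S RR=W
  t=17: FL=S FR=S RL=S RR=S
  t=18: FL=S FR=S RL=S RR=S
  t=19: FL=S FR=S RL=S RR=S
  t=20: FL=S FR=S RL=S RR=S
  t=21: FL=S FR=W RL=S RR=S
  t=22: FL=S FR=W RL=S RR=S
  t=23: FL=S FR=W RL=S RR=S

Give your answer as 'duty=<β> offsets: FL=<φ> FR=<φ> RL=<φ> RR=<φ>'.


duty=16 offsets: FL=14 FR=19 RL=10 RR=7

duty β = stance ticks per leg = 16
FL: stance ticks = 16; W→S at t=10 → φ=14
FR: stance ticks = 16; W→S at t=5 → φ=19
RL: stance ticks = 16; W→S at t=14 → φ=10
RR: stance ticks = 16; W→S at t=17 → φ=7


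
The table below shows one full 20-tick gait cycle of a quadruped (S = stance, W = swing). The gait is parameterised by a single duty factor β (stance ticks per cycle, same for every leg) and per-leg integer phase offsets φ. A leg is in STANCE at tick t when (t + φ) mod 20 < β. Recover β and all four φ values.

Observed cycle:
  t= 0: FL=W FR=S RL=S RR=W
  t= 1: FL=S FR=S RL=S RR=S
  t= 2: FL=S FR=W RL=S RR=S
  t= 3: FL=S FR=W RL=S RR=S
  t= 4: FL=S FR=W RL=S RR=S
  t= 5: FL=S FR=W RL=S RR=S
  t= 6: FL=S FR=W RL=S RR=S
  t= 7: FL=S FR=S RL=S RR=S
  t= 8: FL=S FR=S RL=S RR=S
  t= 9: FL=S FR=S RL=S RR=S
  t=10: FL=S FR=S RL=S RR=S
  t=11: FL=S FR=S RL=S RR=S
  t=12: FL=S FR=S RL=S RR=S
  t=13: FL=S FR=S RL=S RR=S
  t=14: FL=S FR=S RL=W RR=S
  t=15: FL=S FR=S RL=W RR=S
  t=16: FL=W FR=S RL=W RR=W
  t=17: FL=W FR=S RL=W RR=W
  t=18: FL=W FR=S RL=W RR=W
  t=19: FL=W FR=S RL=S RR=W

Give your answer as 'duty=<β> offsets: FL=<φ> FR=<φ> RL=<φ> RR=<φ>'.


duty β = stance ticks per leg = 15
FL: stance ticks = 15; W→S at t=1 → φ=19
FR: stance ticks = 15; W→S at t=7 → φ=13
RL: stance ticks = 15; W→S at t=19 → φ=1
RR: stance ticks = 15; W→S at t=1 → φ=19

duty=15 offsets: FL=19 FR=13 RL=1 RR=19


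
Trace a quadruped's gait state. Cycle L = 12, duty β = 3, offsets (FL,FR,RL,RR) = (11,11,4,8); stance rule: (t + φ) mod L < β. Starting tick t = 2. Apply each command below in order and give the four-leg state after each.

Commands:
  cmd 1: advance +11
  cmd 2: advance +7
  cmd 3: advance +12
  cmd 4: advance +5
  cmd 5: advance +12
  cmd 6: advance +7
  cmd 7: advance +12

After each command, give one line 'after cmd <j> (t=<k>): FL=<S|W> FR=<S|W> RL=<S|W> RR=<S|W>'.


start t=2: FL=S FR=S RL=W RR=W
cmd 1: advance +11 → t=13, phase=(0,0,5,9) → FL=S FR=S RL=W RR=W
cmd 2: advance +7 → t=20, phase=(7,7,0,4) → FL=W FR=W RL=S RR=W
cmd 3: advance +12 → t=32, phase=(7,7,0,4) → FL=W FR=W RL=S RR=W
cmd 4: advance +5 → t=37, phase=(0,0,5,9) → FL=S FR=S RL=W RR=W
cmd 5: advance +12 → t=49, phase=(0,0,5,9) → FL=S FR=S RL=W RR=W
cmd 6: advance +7 → t=56, phase=(7,7,0,4) → FL=W FR=W RL=S RR=W
cmd 7: advance +12 → t=68, phase=(7,7,0,4) → FL=W FR=W RL=S RR=W

after cmd 1 (t=13): FL=S FR=S RL=W RR=W
after cmd 2 (t=20): FL=W FR=W RL=S RR=W
after cmd 3 (t=32): FL=W FR=W RL=S RR=W
after cmd 4 (t=37): FL=S FR=S RL=W RR=W
after cmd 5 (t=49): FL=S FR=S RL=W RR=W
after cmd 6 (t=56): FL=W FR=W RL=S RR=W
after cmd 7 (t=68): FL=W FR=W RL=S RR=W


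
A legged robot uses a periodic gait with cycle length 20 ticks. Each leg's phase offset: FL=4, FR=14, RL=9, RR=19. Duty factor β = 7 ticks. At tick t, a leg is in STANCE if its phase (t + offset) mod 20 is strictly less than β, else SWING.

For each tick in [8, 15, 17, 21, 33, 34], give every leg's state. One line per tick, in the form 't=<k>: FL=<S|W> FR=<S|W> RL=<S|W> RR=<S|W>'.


t=8: FL=W FR=S RL=W RR=W
t=15: FL=W FR=W RL=S RR=W
t=17: FL=S FR=W RL=S RR=W
t=21: FL=S FR=W RL=W RR=S
t=33: FL=W FR=W RL=S RR=W
t=34: FL=W FR=W RL=S RR=W

t=8: phase=(12,2,17,7) vs β=7 → FL=W FR=S RL=W RR=W
t=15: phase=(19,9,4,14) vs β=7 → FL=W FR=W RL=S RR=W
t=17: phase=(1,11,6,16) vs β=7 → FL=S FR=W RL=S RR=W
t=21: phase=(5,15,10,0) vs β=7 → FL=S FR=W RL=W RR=S
t=33: phase=(17,7,2,12) vs β=7 → FL=W FR=W RL=S RR=W
t=34: phase=(18,8,3,13) vs β=7 → FL=W FR=W RL=S RR=W


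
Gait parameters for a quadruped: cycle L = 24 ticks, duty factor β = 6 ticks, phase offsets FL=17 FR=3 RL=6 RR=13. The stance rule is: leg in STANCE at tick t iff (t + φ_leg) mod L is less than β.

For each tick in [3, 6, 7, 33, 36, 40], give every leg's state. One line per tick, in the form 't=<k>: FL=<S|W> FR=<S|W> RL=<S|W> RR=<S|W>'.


t=3: phase=(20,6,9,16) vs β=6 → FL=W FR=W RL=W RR=W
t=6: phase=(23,9,12,19) vs β=6 → FL=W FR=W RL=W RR=W
t=7: phase=(0,10,13,20) vs β=6 → FL=S FR=W RL=W RR=W
t=33: phase=(2,12,15,22) vs β=6 → FL=S FR=W RL=W RR=W
t=36: phase=(5,15,18,1) vs β=6 → FL=S FR=W RL=W RR=S
t=40: phase=(9,19,22,5) vs β=6 → FL=W FR=W RL=W RR=S

t=3: FL=W FR=W RL=W RR=W
t=6: FL=W FR=W RL=W RR=W
t=7: FL=S FR=W RL=W RR=W
t=33: FL=S FR=W RL=W RR=W
t=36: FL=S FR=W RL=W RR=S
t=40: FL=W FR=W RL=W RR=S


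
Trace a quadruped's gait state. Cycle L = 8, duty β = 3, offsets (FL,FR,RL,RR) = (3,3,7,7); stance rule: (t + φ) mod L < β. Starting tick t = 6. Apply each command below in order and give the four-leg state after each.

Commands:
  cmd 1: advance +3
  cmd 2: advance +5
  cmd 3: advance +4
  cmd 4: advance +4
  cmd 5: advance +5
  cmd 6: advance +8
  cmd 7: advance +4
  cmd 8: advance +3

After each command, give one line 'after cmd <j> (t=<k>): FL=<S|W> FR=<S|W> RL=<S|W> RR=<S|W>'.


start t=6: FL=S FR=S RL=W RR=W
cmd 1: advance +3 → t=9, phase=(4,4,0,0) → FL=W FR=W RL=S RR=S
cmd 2: advance +5 → t=14, phase=(1,1,5,5) → FL=S FR=S RL=W RR=W
cmd 3: advance +4 → t=18, phase=(5,5,1,1) → FL=W FR=W RL=S RR=S
cmd 4: advance +4 → t=22, phase=(1,1,5,5) → FL=S FR=S RL=W RR=W
cmd 5: advance +5 → t=27, phase=(6,6,2,2) → FL=W FR=W RL=S RR=S
cmd 6: advance +8 → t=35, phase=(6,6,2,2) → FL=W FR=W RL=S RR=S
cmd 7: advance +4 → t=39, phase=(2,2,6,6) → FL=S FR=S RL=W RR=W
cmd 8: advance +3 → t=42, phase=(5,5,1,1) → FL=W FR=W RL=S RR=S

after cmd 1 (t=9): FL=W FR=W RL=S RR=S
after cmd 2 (t=14): FL=S FR=S RL=W RR=W
after cmd 3 (t=18): FL=W FR=W RL=S RR=S
after cmd 4 (t=22): FL=S FR=S RL=W RR=W
after cmd 5 (t=27): FL=W FR=W RL=S RR=S
after cmd 6 (t=35): FL=W FR=W RL=S RR=S
after cmd 7 (t=39): FL=S FR=S RL=W RR=W
after cmd 8 (t=42): FL=W FR=W RL=S RR=S
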